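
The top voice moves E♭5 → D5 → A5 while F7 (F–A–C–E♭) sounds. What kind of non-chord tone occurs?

The harmony at that moment is F dominant seventh chord (F, A, C, E♭); D5 is not a chord tone.
It is approached by step down from E♭5 and left by leap up to A5.
Step in, leap out — an escape tone.

D5 is an escape tone.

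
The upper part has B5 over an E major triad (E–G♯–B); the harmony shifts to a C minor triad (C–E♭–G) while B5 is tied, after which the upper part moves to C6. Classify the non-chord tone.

The harmony at that moment is C minor triad (C, E♭, G); B5 is not a chord tone.
It is held over (the same pitch as the preceding B5) and left by step up to C6.
Held over from the previous chord and resolving up by step — a retardation.

B5 is a retardation.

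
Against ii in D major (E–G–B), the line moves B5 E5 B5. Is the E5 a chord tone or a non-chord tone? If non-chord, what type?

E minor triad contains E, G, B; E is the root, so it is a chord tone.

Chord tone (the root of E minor triad).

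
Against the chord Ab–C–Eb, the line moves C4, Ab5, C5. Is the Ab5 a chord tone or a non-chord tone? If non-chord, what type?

Chord tone (the root of Ab major triad).

Ab major triad contains Ab, C, Eb; Ab is the root, so it is a chord tone.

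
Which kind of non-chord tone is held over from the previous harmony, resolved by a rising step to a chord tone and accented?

Approach: by preparation — the pitch is first a chord tone, then held (tied or repeated) while the harmony changes under it. Departure: up by step. Metric position: strong.
A prepared dissonance that resolves upward by step — a retardation. (The same figure resolving downward would be a suspension.)

Retardation.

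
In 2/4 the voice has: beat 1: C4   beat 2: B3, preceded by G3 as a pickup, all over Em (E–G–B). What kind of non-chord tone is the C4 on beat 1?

Appoggiatura.

The harmony at that moment is E minor triad (E, G, B); C4 is not a chord tone.
It is approached by leap up from G3 and left by step down to B3.
Leap in, step out, metrically accented — an appoggiatura.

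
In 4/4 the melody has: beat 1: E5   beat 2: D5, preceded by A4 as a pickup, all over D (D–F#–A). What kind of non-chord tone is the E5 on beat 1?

Appoggiatura.

The harmony at that moment is D major triad (D, F#, A); E5 is not a chord tone.
It is approached by leap up from A4 and left by step down to D5.
Leap in, step out, metrically accented — an appoggiatura.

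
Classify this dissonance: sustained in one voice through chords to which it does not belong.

Approach: none. Departure: none — a single pitch is sustained while the chords change around it, passing through harmonies that do not contain it.
No melodic motion at all; the dissonance is created entirely by the moving harmonies against the stationary note — a pedal tone (pedal point).

Pedal tone.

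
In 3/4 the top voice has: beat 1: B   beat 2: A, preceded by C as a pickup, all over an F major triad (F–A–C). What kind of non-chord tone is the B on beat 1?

The harmony at that moment is F major triad (F, A, C); B is not a chord tone.
It is approached by step down from C and left by step down to A.
Step in, step out in the same direction — a passing tone.

Passing tone.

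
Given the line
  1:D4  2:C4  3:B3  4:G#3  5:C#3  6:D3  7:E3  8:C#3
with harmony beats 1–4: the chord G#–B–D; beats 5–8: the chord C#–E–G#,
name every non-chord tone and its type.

C4 (beat 2) — passing tone; D3 (beat 6) — passing tone.

The harmony at that moment is G# diminished triad (G#, B, D); C4 is not a chord tone.
It is approached by step down from D4 and left by step down to B3.
Step in, step out in the same direction — a passing tone.
The harmony at that moment is C# minor triad (C#, E, G#); D3 is not a chord tone.
It is approached by step up from C#3 and left by step up to E3.
Step in, step out in the same direction — a passing tone.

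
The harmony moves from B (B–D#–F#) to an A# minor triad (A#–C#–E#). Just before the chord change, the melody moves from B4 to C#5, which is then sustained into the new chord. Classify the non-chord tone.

The harmony at that moment is B major triad (B, D#, F#); C#5 is not a chord tone.
It is approached by step up from B4 and then sustained as the same pitch into the next harmony.
Arriving early and becoming a chord tone when the harmony changes — an anticipation.

C#5 is an anticipation.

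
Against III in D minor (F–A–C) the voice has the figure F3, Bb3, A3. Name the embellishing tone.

The harmony at that moment is F major triad (F, A, C); Bb3 is not a chord tone.
It is approached by leap up from F3 and left by step down to A3.
Leap in, step out — an appoggiatura.

Bb3 is an appoggiatura.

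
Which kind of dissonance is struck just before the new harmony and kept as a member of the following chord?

Approach: ahead of the chord change (typically by step), so it is dissonant against the current harmony. Departure: none — the same pitch is restated or held and is a chord tone of the new harmony.
Dissonant first, consonant once the harmony catches up: the note simply arrives early — an anticipation. (The reverse timing, consonant first and dissonant after the change, would be a suspension or retardation.)

Anticipation.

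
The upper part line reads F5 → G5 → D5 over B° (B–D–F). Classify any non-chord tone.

G5 is an escape tone.

The harmony at that moment is B diminished triad (B, D, F); G5 is not a chord tone.
It is approached by step up from F5 and left by leap down to D5.
Step in, leap out — an escape tone.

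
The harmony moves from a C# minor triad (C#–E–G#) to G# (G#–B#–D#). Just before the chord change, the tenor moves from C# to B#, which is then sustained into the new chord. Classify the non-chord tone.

B# is an anticipation.

The harmony at that moment is C# minor triad (C#, E, G#); B# is not a chord tone.
It is approached by step down from C# and then sustained as the same pitch into the next harmony.
Arriving early and becoming a chord tone when the harmony changes — an anticipation.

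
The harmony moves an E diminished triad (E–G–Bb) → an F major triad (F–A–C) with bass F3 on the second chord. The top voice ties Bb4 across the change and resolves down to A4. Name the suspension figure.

4–3 suspension.

At the second chord the bass is F3. The suspended Bb4 lies a fourth above the bass; after resolving down by step to A4, the interval above the bass becomes a third.
Suspension figures are named by those two intervals: 4–3.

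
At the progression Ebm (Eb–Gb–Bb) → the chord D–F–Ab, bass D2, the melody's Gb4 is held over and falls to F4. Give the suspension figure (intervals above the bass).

At the second chord the bass is D2. The suspended Gb4 lies a fourth above the bass; after resolving down by step to F4, the interval above the bass becomes a third.
Suspension figures are named by those two intervals: 4–3.

4–3 suspension.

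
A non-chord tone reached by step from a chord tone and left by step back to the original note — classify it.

Neighbor tone.

Approach: by step. Departure: by step in the opposite direction, back to the starting pitch.
Stepwise on both sides but reversing to return to the same chord tone — a neighbor tone. (Had it continued onward in the same direction it would be a passing tone instead.)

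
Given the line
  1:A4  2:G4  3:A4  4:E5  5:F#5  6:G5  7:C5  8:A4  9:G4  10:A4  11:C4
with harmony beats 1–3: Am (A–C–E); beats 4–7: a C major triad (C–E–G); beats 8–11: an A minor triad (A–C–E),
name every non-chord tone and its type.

The harmony at that moment is A minor triad (A, C, E); G4 is not a chord tone.
It is approached by step down from A4 and left by step up to A4.
Step away and step back to the same note — a neighbor tone (lower neighbor).
The harmony at that moment is C major triad (C, E, G); F#5 is not a chord tone.
It is approached by step up from E5 and left by step up to G5.
Step in, step out in the same direction — a passing tone.
The harmony at that moment is A minor triad (A, C, E); G4 is not a chord tone.
It is approached by step down from A4 and left by step up to A4.
Step away and step back to the same note — a neighbor tone (lower neighbor).

G4 (beat 2) — neighbor tone; F#5 (beat 5) — passing tone; G4 (beat 9) — neighbor tone.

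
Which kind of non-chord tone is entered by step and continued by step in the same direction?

Passing tone.

Approach: by step. Departure: by step, continuing in the same direction.
Stepwise on both sides with no change of direction means the note fills in the space between two different chord tones — a passing tone. (Had it turned back to its starting note it would be a neighbor tone instead.)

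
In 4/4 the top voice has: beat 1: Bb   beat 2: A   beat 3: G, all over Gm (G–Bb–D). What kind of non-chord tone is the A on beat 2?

The harmony at that moment is G minor triad (G, Bb, D); A is not a chord tone.
It is approached by step down from Bb and left by step down to G.
Step in, step out in the same direction — a passing tone.

Passing tone.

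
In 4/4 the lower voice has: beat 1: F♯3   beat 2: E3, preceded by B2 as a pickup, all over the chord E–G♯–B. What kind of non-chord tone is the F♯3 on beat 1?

The harmony at that moment is E major triad (E, G♯, B); F♯3 is not a chord tone.
It is approached by leap up from B2 and left by step down to E3.
Leap in, step out, metrically accented — an appoggiatura.

Appoggiatura.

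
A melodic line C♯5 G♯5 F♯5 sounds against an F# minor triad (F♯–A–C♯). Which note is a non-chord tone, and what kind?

The harmony at that moment is F♯ minor triad (F♯, A, C♯); G♯5 is not a chord tone.
It is approached by leap up from C♯5 and left by step down to F♯5.
Leap in, step out — an appoggiatura.

G♯5 is an appoggiatura.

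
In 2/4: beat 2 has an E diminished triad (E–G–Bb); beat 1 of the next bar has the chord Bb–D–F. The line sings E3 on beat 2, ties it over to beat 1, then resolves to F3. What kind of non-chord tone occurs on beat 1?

Retardation.

The harmony at that moment is Bb major triad (Bb, D, F); E3 is not a chord tone.
It is held over (the same pitch as the preceding E3) and left by step up to F3.
Held over from the previous chord and resolving up by step — a retardation.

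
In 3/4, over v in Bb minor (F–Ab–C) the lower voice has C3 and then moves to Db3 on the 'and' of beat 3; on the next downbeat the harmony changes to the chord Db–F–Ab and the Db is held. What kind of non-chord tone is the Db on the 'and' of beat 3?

Anticipation.

The harmony at that moment is F minor triad (F, Ab, C); Db3 is not a chord tone.
It is approached by step up from C3 and then sustained as the same pitch into the next harmony.
Arriving early and becoming a chord tone when the harmony changes — an anticipation.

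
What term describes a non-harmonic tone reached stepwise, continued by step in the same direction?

Passing tone.

Approach: by step. Departure: by step, continuing in the same direction.
Stepwise on both sides with no change of direction means the note fills in the space between two different chord tones — a passing tone. (Had it turned back to its starting note it would be a neighbor tone instead.)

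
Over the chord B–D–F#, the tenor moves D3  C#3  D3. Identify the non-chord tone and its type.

The harmony at that moment is B minor triad (B, D, F#); C#3 is not a chord tone.
It is approached by step down from D3 and left by step up to D3.
Step away and step back to the same note — a neighbor tone (lower neighbor).

C#3 is a neighbor tone.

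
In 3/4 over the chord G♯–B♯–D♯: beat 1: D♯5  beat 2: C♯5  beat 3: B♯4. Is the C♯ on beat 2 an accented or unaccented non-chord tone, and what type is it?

The harmony at that moment is G♯ major triad (G♯, B♯, D♯); C♯5 is not a chord tone.
It is approached by step down from D♯5 and left by step down to B♯4.
Step in, step out in the same direction — a passing tone.
It falls on a weak beat, so it is unaccented.

Unaccented passing tone.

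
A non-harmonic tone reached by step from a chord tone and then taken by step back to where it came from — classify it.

Neighbor tone.

Approach: by step. Departure: by step in the opposite direction, back to the starting pitch.
Stepwise on both sides but reversing to return to the same chord tone — a neighbor tone. (Had it continued onward in the same direction it would be a passing tone instead.)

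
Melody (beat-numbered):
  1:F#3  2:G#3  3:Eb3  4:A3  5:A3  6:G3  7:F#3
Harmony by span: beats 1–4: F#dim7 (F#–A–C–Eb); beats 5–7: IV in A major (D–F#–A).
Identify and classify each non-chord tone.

G#3 (beat 2) — escape tone; G3 (beat 6) — passing tone.

The harmony at that moment is F# diminished seventh chord (F#, A, C, Eb); G#3 is not a chord tone.
It is approached by step up from F#3 and left by leap down to Eb3.
Step in, leap out — an escape tone.
The harmony at that moment is D major triad (D, F#, A); G3 is not a chord tone.
It is approached by step down from A3 and left by step down to F#3.
Step in, step out in the same direction — a passing tone.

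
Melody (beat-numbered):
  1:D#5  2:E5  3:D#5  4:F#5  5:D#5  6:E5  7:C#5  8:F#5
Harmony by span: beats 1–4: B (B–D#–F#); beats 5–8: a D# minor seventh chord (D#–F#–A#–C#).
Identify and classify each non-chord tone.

The harmony at that moment is B major triad (B, D#, F#); E5 is not a chord tone.
It is approached by step up from D#5 and left by step down to D#5.
Step away and step back to the same note — a neighbor tone (upper neighbor).
The harmony at that moment is D# minor seventh chord (D#, F#, A#, C#); E5 is not a chord tone.
It is approached by step up from D#5 and left by leap down to C#5.
Step in, leap out — an escape tone.

E5 (beat 2) — neighbor tone; E5 (beat 6) — escape tone.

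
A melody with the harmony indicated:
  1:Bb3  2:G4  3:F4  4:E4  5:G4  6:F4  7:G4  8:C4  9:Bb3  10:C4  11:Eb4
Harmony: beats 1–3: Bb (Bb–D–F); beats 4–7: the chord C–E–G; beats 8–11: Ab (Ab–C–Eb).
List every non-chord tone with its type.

The harmony at that moment is Bb major triad (Bb, D, F); G4 is not a chord tone.
It is approached by leap up from Bb3 and left by step down to F4.
Leap in, step out — an appoggiatura.
The harmony at that moment is C major triad (C, E, G); F4 is not a chord tone.
It is approached by step down from G4 and left by step up to G4.
Step away and step back to the same note — a neighbor tone (lower neighbor).
The harmony at that moment is Ab major triad (Ab, C, Eb); Bb3 is not a chord tone.
It is approached by step down from C4 and left by step up to C4.
Step away and step back to the same note — a neighbor tone (lower neighbor).

G4 (beat 2) — appoggiatura; F4 (beat 6) — neighbor tone; Bb3 (beat 9) — neighbor tone.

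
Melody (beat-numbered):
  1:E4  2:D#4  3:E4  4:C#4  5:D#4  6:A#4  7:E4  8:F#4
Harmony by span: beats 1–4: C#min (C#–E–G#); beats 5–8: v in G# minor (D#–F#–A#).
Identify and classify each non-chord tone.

The harmony at that moment is C# minor triad (C#, E, G#); D#4 is not a chord tone.
It is approached by step down from E4 and left by step up to E4.
Step away and step back to the same note — a neighbor tone (lower neighbor).
The harmony at that moment is D# minor triad (D#, F#, A#); E4 is not a chord tone.
It is approached by leap down from A#4 and left by step up to F#4.
Leap in, step out — an appoggiatura.

D#4 (beat 2) — neighbor tone; E4 (beat 7) — appoggiatura.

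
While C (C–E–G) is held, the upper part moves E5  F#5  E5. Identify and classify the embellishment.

F#5 is a neighbor tone.

The harmony at that moment is C major triad (C, E, G); F#5 is not a chord tone.
It is approached by step up from E5 and left by step down to E5.
Step away and step back to the same note — a neighbor tone (upper neighbor).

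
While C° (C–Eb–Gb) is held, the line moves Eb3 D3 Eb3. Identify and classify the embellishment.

D3 is a neighbor tone.

The harmony at that moment is C diminished triad (C, Eb, Gb); D3 is not a chord tone.
It is approached by step down from Eb3 and left by step up to Eb3.
Step away and step back to the same note — a neighbor tone (lower neighbor).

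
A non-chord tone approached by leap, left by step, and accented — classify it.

Appoggiatura.

Approach: by leap. Departure: by step. Metric position: strong.
Leap in, step out, in a metrically strong position — an appoggiatura. (It is the mirror image of the escape tone, which steps in and leaps out from a weak position.)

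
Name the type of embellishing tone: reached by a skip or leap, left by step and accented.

Appoggiatura.

Approach: by leap. Departure: by step. Metric position: strong.
Leap in, step out, in a metrically strong position — an appoggiatura. (It is the mirror image of the escape tone, which steps in and leaps out from a weak position.)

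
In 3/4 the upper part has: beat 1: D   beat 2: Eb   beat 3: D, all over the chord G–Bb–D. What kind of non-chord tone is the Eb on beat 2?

Upper neighbor tone.

The harmony at that moment is G minor triad (G, Bb, D); Eb is not a chord tone.
It is approached by step up from D and left by step down to D.
Step away and step back to the same note — a neighbor tone (upper neighbor).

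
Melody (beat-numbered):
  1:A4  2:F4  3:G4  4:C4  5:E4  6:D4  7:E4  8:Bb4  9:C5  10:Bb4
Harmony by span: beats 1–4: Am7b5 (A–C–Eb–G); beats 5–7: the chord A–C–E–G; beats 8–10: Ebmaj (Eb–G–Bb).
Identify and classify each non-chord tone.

F4 (beat 2) — appoggiatura; D4 (beat 6) — neighbor tone; C5 (beat 9) — neighbor tone.

The harmony at that moment is A half-diminished seventh chord (A, C, Eb, G); F4 is not a chord tone.
It is approached by leap down from A4 and left by step up to G4.
Leap in, step out — an appoggiatura.
The harmony at that moment is A minor seventh chord (A, C, E, G); D4 is not a chord tone.
It is approached by step down from E4 and left by step up to E4.
Step away and step back to the same note — a neighbor tone (lower neighbor).
The harmony at that moment is Eb major triad (Eb, G, Bb); C5 is not a chord tone.
It is approached by step up from Bb4 and left by step down to Bb4.
Step away and step back to the same note — a neighbor tone (upper neighbor).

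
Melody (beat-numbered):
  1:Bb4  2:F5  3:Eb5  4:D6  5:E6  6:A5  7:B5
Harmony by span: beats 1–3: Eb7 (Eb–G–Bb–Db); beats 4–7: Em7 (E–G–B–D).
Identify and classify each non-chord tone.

F5 (beat 2) — appoggiatura; A5 (beat 6) — appoggiatura.

The harmony at that moment is Eb dominant seventh chord (Eb, G, Bb, Db); F5 is not a chord tone.
It is approached by leap up from Bb4 and left by step down to Eb5.
Leap in, step out — an appoggiatura.
The harmony at that moment is E minor seventh chord (E, G, B, D); A5 is not a chord tone.
It is approached by leap down from E6 and left by step up to B5.
Leap in, step out — an appoggiatura.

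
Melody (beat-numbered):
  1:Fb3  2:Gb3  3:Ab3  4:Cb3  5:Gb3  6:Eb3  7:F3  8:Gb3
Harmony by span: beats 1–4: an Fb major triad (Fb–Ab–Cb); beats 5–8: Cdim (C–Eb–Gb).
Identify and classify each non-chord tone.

Gb3 (beat 2) — passing tone; F3 (beat 7) — passing tone.

The harmony at that moment is Fb major triad (Fb, Ab, Cb); Gb3 is not a chord tone.
It is approached by step up from Fb3 and left by step up to Ab3.
Step in, step out in the same direction — a passing tone.
The harmony at that moment is C diminished triad (C, Eb, Gb); F3 is not a chord tone.
It is approached by step up from Eb3 and left by step up to Gb3.
Step in, step out in the same direction — a passing tone.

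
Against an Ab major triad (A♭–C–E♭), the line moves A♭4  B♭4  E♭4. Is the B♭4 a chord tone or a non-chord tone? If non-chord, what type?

The harmony at that moment is A♭ major triad (A♭, C, E♭); B♭4 is not a chord tone.
It is approached by step up from A♭4 and left by leap down to E♭4.
Step in, leap out — an escape tone.

Non-chord tone — an escape tone.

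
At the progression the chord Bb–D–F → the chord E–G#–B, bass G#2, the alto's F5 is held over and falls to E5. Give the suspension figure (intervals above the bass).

7–6 suspension.

At the second chord the bass is G#2. The suspended F5 lies a seventh above the bass; after resolving down by step to E5, the interval above the bass becomes a sixth.
Suspension figures are named by those two intervals: 7–6.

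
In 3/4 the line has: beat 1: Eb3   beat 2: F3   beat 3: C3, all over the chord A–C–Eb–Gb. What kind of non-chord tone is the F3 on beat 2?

Escape tone.

The harmony at that moment is A diminished seventh chord (A, C, Eb, Gb); F3 is not a chord tone.
It is approached by step up from Eb3 and left by leap down to C3.
Step in, leap out, on a weak beat — an escape tone.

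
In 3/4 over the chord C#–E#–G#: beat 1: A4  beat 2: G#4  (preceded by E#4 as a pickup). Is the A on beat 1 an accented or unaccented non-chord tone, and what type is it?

The harmony at that moment is C# major triad (C#, E#, G#); A4 is not a chord tone.
It is approached by leap up from E#4 and left by step down to G#4.
Leap in, step out — an appoggiatura.
It falls on the downbeat, so it is accented.

Accented appoggiatura.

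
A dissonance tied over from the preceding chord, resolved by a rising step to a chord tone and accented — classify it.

Retardation.

Approach: by preparation — the pitch is first a chord tone, then held (tied or repeated) while the harmony changes under it. Departure: up by step. Metric position: strong.
A prepared dissonance that resolves upward by step — a retardation. (The same figure resolving downward would be a suspension.)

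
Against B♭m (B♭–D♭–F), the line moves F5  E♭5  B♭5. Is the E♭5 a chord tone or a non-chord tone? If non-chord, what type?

The harmony at that moment is B♭ minor triad (B♭, D♭, F); E♭5 is not a chord tone.
It is approached by step down from F5 and left by leap up to B♭5.
Step in, leap out — an escape tone.

Non-chord tone — an escape tone.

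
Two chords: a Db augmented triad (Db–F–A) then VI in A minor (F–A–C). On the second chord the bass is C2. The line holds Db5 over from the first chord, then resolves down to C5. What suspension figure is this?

9–8 suspension.

At the second chord the bass is C2. The suspended Db5 lies a ninth above the bass; after resolving down by step to C5, the interval above the bass becomes an octave.
Suspension figures are named by those two intervals: 9–8.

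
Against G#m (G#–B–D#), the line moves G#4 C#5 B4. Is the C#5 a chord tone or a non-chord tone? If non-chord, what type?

The harmony at that moment is G# minor triad (G#, B, D#); C#5 is not a chord tone.
It is approached by leap up from G#4 and left by step down to B4.
Leap in, step out — an appoggiatura.

Non-chord tone — an appoggiatura.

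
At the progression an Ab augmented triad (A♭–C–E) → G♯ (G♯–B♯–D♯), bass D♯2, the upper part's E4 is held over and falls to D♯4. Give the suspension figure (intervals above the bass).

9–8 suspension.

At the second chord the bass is D♯2. The suspended E4 lies a ninth above the bass; after resolving down by step to D♯4, the interval above the bass becomes an octave.
Suspension figures are named by those two intervals: 9–8.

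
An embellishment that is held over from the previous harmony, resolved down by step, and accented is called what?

Suspension.

Approach: by preparation — the pitch is first a chord tone, then held (tied or repeated) while the harmony changes under it. Departure: down by step. Metric position: strong.
A prepared dissonance that resolves downward by step — a suspension. (The same figure resolving upward would be a retardation.)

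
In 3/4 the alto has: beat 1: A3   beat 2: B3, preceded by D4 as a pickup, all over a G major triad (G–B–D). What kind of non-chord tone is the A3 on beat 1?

Appoggiatura.

The harmony at that moment is G major triad (G, B, D); A3 is not a chord tone.
It is approached by leap down from D4 and left by step up to B3.
Leap in, step out, metrically accented — an appoggiatura.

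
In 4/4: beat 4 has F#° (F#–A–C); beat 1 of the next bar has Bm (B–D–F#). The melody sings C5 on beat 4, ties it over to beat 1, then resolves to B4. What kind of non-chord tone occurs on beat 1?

The harmony at that moment is B minor triad (B, D, F#); C5 is not a chord tone.
It is held over (the same pitch as the preceding C5) and left by step down to B4.
Held over from the previous chord and resolving down by step — a suspension.

Suspension.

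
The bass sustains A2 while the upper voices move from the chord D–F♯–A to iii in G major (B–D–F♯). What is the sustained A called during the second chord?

The harmony at that moment is B minor triad (B, D, F♯); A2 is not a chord tone.
It is held over (the same pitch as the preceding A2) and then sustained as the same pitch into the next harmony.
Sustained through a change of harmony — a pedal tone.

Pedal tone (pedal point).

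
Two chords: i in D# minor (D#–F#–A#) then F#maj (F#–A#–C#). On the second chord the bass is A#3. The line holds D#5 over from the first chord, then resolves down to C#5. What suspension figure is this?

At the second chord the bass is A#3. The suspended D#5 lies a fourth above the bass; after resolving down by step to C#5, the interval above the bass becomes a third.
Suspension figures are named by those two intervals: 4–3.

4–3 suspension.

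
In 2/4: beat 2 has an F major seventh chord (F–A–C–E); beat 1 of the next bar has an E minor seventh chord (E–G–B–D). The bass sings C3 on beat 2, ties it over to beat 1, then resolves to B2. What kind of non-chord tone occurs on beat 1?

Suspension.

The harmony at that moment is E minor seventh chord (E, G, B, D); C3 is not a chord tone.
It is held over (the same pitch as the preceding C3) and left by step down to B2.
Held over from the previous chord and resolving down by step — a suspension.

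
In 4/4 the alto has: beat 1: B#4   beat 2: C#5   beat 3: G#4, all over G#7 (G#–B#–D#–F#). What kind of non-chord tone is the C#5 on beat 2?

The harmony at that moment is G# dominant seventh chord (G#, B#, D#, F#); C#5 is not a chord tone.
It is approached by step up from B#4 and left by leap down to G#4.
Step in, leap out, on a weak beat — an escape tone.

Escape tone.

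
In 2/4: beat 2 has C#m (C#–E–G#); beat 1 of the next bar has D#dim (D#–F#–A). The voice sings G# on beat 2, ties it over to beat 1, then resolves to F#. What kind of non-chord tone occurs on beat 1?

The harmony at that moment is D# diminished triad (D#, F#, A); G# is not a chord tone.
It is held over (the same pitch as the preceding G#) and left by step down to F#.
Held over from the previous chord and resolving down by step — a suspension.

Suspension.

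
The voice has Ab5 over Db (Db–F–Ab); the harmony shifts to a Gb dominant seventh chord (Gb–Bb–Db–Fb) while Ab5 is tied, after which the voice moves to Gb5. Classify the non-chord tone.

The harmony at that moment is Gb dominant seventh chord (Gb, Bb, Db, Fb); Ab5 is not a chord tone.
It is held over (the same pitch as the preceding Ab5) and left by step down to Gb5.
Held over from the previous chord and resolving down by step — a suspension.

Ab5 is a suspension.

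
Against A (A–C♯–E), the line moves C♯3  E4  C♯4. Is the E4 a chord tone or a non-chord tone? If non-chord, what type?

A major triad contains A, C♯, E; E is the fifth, so it is a chord tone.

Chord tone (the fifth of A major triad).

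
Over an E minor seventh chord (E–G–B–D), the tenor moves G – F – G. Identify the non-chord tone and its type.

F is a neighbor tone.

The harmony at that moment is E minor seventh chord (E, G, B, D); F is not a chord tone.
It is approached by step down from G and left by step up to G.
Step away and step back to the same note — a neighbor tone (lower neighbor).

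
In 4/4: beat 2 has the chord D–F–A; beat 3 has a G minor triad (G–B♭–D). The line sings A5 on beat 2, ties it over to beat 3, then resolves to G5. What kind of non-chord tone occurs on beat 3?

Suspension.

The harmony at that moment is G minor triad (G, B♭, D); A5 is not a chord tone.
It is held over (the same pitch as the preceding A5) and left by step down to G5.
Held over from the previous chord and resolving down by step — a suspension.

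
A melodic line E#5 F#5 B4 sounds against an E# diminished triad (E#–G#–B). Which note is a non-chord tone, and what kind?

F#5 is an escape tone.

The harmony at that moment is E# diminished triad (E#, G#, B); F#5 is not a chord tone.
It is approached by step up from E#5 and left by leap down to B4.
Step in, leap out — an escape tone.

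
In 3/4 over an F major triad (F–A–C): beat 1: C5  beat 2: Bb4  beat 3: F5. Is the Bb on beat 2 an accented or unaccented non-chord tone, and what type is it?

Unaccented escape tone.

The harmony at that moment is F major triad (F, A, C); Bb4 is not a chord tone.
It is approached by step down from C5 and left by leap up to F5.
Step in, leap out — an escape tone.
It falls on a weak beat, so it is unaccented.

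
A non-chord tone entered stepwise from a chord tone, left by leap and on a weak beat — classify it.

Escape tone.

Approach: by step. Departure: by leap. Metric position: weak.
Step in, leap out, from a weak position — an escape tone (échappée). (It is the mirror image of the appoggiatura, which leaps in and steps out on a strong beat.)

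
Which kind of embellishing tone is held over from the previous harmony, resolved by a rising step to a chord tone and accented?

Approach: by preparation — the pitch is first a chord tone, then held (tied or repeated) while the harmony changes under it. Departure: up by step. Metric position: strong.
A prepared dissonance that resolves upward by step — a retardation. (The same figure resolving downward would be a suspension.)

Retardation.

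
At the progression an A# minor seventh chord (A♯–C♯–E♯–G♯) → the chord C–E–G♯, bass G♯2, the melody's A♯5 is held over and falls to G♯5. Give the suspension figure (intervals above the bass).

9–8 suspension.

At the second chord the bass is G♯2. The suspended A♯5 lies a ninth above the bass; after resolving down by step to G♯5, the interval above the bass becomes an octave.
Suspension figures are named by those two intervals: 9–8.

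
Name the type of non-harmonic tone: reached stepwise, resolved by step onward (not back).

Approach: by step. Departure: by step, continuing in the same direction.
Stepwise on both sides with no change of direction means the note fills in the space between two different chord tones — a passing tone. (Had it turned back to its starting note it would be a neighbor tone instead.)

Passing tone.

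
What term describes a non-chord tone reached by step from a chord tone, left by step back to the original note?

Approach: by step. Departure: by step in the opposite direction, back to the starting pitch.
Stepwise on both sides but reversing to return to the same chord tone — a neighbor tone. (Had it continued onward in the same direction it would be a passing tone instead.)

Neighbor tone.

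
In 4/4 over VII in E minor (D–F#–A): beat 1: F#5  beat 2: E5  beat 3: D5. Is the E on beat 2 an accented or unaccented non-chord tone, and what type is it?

The harmony at that moment is D major triad (D, F#, A); E5 is not a chord tone.
It is approached by step down from F#5 and left by step down to D5.
Step in, step out in the same direction — a passing tone.
It falls on a weak beat, so it is unaccented.

Unaccented passing tone.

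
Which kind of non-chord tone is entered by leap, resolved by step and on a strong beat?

Approach: by leap. Departure: by step. Metric position: strong.
Leap in, step out, in a metrically strong position — an appoggiatura. (It is the mirror image of the escape tone, which steps in and leaps out from a weak position.)

Appoggiatura.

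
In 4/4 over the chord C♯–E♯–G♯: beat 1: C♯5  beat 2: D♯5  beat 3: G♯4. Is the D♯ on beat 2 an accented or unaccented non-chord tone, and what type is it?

Unaccented escape tone.

The harmony at that moment is C♯ major triad (C♯, E♯, G♯); D♯5 is not a chord tone.
It is approached by step up from C♯5 and left by leap down to G♯4.
Step in, leap out — an escape tone.
It falls on a weak beat, so it is unaccented.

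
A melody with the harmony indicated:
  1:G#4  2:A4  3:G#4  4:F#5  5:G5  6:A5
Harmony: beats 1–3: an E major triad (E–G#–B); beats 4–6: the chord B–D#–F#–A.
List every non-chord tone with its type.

The harmony at that moment is E major triad (E, G#, B); A4 is not a chord tone.
It is approached by step up from G#4 and left by step down to G#4.
Step away and step back to the same note — a neighbor tone (upper neighbor).
The harmony at that moment is B dominant seventh chord (B, D#, F#, A); G5 is not a chord tone.
It is approached by step up from F#5 and left by step up to A5.
Step in, step out in the same direction — a passing tone.

A4 (beat 2) — neighbor tone; G5 (beat 5) — passing tone.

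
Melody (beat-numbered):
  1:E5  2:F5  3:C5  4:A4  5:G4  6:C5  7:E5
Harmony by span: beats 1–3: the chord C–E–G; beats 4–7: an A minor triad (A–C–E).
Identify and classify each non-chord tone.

The harmony at that moment is C major triad (C, E, G); F5 is not a chord tone.
It is approached by step up from E5 and left by leap down to C5.
Step in, leap out — an escape tone.
The harmony at that moment is A minor triad (A, C, E); G4 is not a chord tone.
It is approached by step down from A4 and left by leap up to C5.
Step in, leap out — an escape tone.

F5 (beat 2) — escape tone; G4 (beat 5) — escape tone.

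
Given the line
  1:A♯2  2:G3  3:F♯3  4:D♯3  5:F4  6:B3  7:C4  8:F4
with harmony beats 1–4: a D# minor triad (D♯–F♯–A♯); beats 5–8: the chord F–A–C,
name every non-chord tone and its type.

The harmony at that moment is D♯ minor triad (D♯, F♯, A♯); G3 is not a chord tone.
It is approached by leap up from A♯2 and left by step down to F♯3.
Leap in, step out — an appoggiatura.
The harmony at that moment is F major triad (F, A, C); B3 is not a chord tone.
It is approached by leap down from F4 and left by step up to C4.
Leap in, step out — an appoggiatura.

G3 (beat 2) — appoggiatura; B3 (beat 6) — appoggiatura.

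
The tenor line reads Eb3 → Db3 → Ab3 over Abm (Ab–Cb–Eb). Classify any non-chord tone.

The harmony at that moment is Ab minor triad (Ab, Cb, Eb); Db3 is not a chord tone.
It is approached by step down from Eb3 and left by leap up to Ab3.
Step in, leap out — an escape tone.

Db3 is an escape tone.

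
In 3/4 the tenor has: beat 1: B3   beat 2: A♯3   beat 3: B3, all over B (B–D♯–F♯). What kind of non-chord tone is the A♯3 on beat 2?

Lower neighbor tone.

The harmony at that moment is B major triad (B, D♯, F♯); A♯3 is not a chord tone.
It is approached by step down from B3 and left by step up to B3.
Step away and step back to the same note — a neighbor tone (lower neighbor).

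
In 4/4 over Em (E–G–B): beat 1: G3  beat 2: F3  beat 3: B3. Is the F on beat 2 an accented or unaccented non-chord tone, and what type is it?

The harmony at that moment is E minor triad (E, G, B); F3 is not a chord tone.
It is approached by step down from G3 and left by leap up to B3.
Step in, leap out — an escape tone.
It falls on a weak beat, so it is unaccented.

Unaccented escape tone.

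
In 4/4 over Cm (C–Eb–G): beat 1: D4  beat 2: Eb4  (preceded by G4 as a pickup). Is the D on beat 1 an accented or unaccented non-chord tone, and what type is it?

Accented appoggiatura.

The harmony at that moment is C minor triad (C, Eb, G); D4 is not a chord tone.
It is approached by leap down from G4 and left by step up to Eb4.
Leap in, step out — an appoggiatura.
It falls on the downbeat, so it is accented.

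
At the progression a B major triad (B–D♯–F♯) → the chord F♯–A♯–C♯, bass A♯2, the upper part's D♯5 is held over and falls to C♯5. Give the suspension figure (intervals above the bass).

At the second chord the bass is A♯2. The suspended D♯5 lies a fourth above the bass; after resolving down by step to C♯5, the interval above the bass becomes a third.
Suspension figures are named by those two intervals: 4–3.

4–3 suspension.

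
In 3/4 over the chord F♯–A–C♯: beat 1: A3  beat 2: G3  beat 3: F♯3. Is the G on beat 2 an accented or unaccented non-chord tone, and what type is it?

The harmony at that moment is F♯ minor triad (F♯, A, C♯); G3 is not a chord tone.
It is approached by step down from A3 and left by step down to F♯3.
Step in, step out in the same direction — a passing tone.
It falls on a weak beat, so it is unaccented.

Unaccented passing tone.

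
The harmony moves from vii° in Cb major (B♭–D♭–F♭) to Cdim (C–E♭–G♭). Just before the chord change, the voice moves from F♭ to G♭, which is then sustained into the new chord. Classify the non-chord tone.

The harmony at that moment is B♭ diminished triad (B♭, D♭, F♭); G♭ is not a chord tone.
It is approached by step up from F♭ and then sustained as the same pitch into the next harmony.
Arriving early and becoming a chord tone when the harmony changes — an anticipation.

G♭ is an anticipation.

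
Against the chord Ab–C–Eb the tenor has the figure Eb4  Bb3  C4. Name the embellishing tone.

The harmony at that moment is Ab major triad (Ab, C, Eb); Bb3 is not a chord tone.
It is approached by leap down from Eb4 and left by step up to C4.
Leap in, step out — an appoggiatura.

Bb3 is an appoggiatura.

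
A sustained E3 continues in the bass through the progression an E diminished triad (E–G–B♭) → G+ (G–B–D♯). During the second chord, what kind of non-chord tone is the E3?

Pedal tone (pedal point).

The harmony at that moment is G augmented triad (G, B, D♯); E3 is not a chord tone.
It is held over (the same pitch as the preceding E3) and then sustained as the same pitch into the next harmony.
Sustained through a change of harmony — a pedal tone.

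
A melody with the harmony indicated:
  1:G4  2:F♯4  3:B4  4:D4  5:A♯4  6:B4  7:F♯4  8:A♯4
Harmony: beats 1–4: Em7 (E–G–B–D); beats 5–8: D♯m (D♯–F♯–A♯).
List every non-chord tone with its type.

F♯4 (beat 2) — escape tone; B4 (beat 6) — escape tone.

The harmony at that moment is E minor seventh chord (E, G, B, D); F♯4 is not a chord tone.
It is approached by step down from G4 and left by leap up to B4.
Step in, leap out — an escape tone.
The harmony at that moment is D♯ minor triad (D♯, F♯, A♯); B4 is not a chord tone.
It is approached by step up from A♯4 and left by leap down to F♯4.
Step in, leap out — an escape tone.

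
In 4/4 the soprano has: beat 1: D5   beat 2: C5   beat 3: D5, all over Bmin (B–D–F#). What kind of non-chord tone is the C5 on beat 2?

The harmony at that moment is B minor triad (B, D, F#); C5 is not a chord tone.
It is approached by step down from D5 and left by step up to D5.
Step away and step back to the same note — a neighbor tone (lower neighbor).

Lower neighbor tone.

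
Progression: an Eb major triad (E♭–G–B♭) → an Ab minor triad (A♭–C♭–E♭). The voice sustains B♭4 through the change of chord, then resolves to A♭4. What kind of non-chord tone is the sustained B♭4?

The harmony at that moment is A♭ minor triad (A♭, C♭, E♭); B♭4 is not a chord tone.
It is held over (the same pitch as the preceding B♭4) and left by step down to A♭4.
Held over from the previous chord and resolving down by step — a suspension.

B♭4 is a suspension.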